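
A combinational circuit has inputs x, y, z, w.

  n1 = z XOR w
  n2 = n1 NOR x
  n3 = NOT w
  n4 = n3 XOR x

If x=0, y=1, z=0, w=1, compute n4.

0

n3 = NOT 1 = 0
n4 = 0 XOR 0 = 0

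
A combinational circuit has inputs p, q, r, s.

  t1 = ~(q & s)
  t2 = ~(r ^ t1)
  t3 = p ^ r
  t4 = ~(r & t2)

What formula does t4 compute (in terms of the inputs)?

~(r & (~(r ^ (~(q & s)))))

t1 = ~(q & s)
t2 = ~(r ^ t1) = ~(r ^ (~(q & s)))
t4 = ~(r & t2) = ~(r & (~(r ^ (~(q & s)))))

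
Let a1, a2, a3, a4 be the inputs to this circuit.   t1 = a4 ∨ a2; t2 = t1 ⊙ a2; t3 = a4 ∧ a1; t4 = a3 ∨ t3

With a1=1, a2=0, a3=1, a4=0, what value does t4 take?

1

t3 = 0 ∧ 1 = 0
t4 = 1 ∨ 0 = 1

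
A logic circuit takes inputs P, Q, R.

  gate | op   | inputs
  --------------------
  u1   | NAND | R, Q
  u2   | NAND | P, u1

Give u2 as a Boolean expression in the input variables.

P NAND (R NAND Q)

u1 = R NAND Q
u2 = P NAND u1 = P NAND (R NAND Q)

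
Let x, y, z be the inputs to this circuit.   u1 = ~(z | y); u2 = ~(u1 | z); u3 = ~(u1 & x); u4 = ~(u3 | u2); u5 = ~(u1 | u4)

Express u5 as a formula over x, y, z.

u1 = ~(z | y)
u2 = ~(u1 | z) = ~((~(z | y)) | z)
u3 = ~(u1 & x) = ~((~(z | y)) & x)
u4 = ~(u3 | u2) = ~((~((~(z | y)) & x)) | (~((~(z | y)) | z)))
u5 = ~(u1 | u4) = ~((~(z | y)) | (~((~((~(z | y)) & x)) | (~((~(z | y)) | z)))))

~((~(z | y)) | (~((~((~(z | y)) & x)) | (~((~(z | y)) | z)))))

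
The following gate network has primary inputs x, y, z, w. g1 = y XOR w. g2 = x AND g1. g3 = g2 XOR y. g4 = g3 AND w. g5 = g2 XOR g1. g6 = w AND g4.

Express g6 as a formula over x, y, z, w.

g1 = y XOR w
g2 = x AND g1 = x AND (y XOR w)
g3 = g2 XOR y = (x AND (y XOR w)) XOR y
g4 = g3 AND w = ((x AND (y XOR w)) XOR y) AND w
g6 = w AND g4 = w AND (((x AND (y XOR w)) XOR y) AND w)

w AND (((x AND (y XOR w)) XOR y) AND w)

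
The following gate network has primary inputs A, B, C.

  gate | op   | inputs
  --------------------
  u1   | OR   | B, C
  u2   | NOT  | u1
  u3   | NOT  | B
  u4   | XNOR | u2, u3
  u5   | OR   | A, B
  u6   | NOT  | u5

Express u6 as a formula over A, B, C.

NOT (A OR B)

u5 = A OR B
u6 = NOT u5 = NOT (A OR B)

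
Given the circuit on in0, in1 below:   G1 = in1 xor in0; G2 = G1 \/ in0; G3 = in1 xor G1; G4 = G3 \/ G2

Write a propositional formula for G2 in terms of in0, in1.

G1 = in1 xor in0
G2 = G1 \/ in0 = (in1 xor in0) \/ in0

(in1 xor in0) \/ in0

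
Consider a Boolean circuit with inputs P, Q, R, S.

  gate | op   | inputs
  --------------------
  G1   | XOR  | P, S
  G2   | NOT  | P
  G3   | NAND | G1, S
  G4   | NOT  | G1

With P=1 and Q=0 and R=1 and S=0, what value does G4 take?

0

G1 = 1 XOR 0 = 1
G4 = NOT 1 = 0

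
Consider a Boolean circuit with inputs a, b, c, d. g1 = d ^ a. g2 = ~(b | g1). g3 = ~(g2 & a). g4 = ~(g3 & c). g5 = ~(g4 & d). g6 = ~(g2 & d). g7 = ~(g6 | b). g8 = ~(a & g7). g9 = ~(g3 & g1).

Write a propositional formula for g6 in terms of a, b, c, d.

~((~(b | (d ^ a))) & d)

g1 = d ^ a
g2 = ~(b | g1) = ~(b | (d ^ a))
g6 = ~(g2 & d) = ~((~(b | (d ^ a))) & d)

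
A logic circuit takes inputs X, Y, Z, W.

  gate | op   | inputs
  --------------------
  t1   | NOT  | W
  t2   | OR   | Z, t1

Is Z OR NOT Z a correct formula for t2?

t1 = NOT W
t2 = Z OR t1 = Z OR NOT W
At X=0, Y=0, Z=0, W=1: circuit gives 0, formula gives 1.

No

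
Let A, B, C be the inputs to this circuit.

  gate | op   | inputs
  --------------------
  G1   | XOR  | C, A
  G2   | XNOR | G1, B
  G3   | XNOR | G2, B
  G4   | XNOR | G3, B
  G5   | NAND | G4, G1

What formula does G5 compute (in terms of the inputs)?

((((C XOR A) XNOR B) XNOR B) XNOR B) NAND (C XOR A)

G1 = C XOR A
G2 = G1 XNOR B = (C XOR A) XNOR B
G3 = G2 XNOR B = ((C XOR A) XNOR B) XNOR B
G4 = G3 XNOR B = (((C XOR A) XNOR B) XNOR B) XNOR B
G5 = G4 NAND G1 = ((((C XOR A) XNOR B) XNOR B) XNOR B) NAND (C XOR A)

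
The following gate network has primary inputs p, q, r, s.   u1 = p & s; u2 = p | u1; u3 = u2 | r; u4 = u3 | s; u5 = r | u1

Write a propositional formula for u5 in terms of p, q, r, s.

u1 = p & s
u5 = r | u1 = r | (p & s)

r | (p & s)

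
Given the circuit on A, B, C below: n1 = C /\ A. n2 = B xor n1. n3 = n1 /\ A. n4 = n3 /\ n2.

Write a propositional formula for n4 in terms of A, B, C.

((C /\ A) /\ A) /\ (B xor (C /\ A))

n1 = C /\ A
n2 = B xor n1 = B xor (C /\ A)
n3 = n1 /\ A = (C /\ A) /\ A
n4 = n3 /\ n2 = ((C /\ A) /\ A) /\ (B xor (C /\ A))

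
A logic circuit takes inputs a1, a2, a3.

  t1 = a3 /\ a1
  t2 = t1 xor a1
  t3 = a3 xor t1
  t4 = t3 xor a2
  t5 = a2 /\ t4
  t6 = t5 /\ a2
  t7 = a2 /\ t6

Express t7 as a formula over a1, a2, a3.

a2 /\ ((a2 /\ ((a3 xor (a3 /\ a1)) xor a2)) /\ a2)

t1 = a3 /\ a1
t3 = a3 xor t1 = a3 xor (a3 /\ a1)
t4 = t3 xor a2 = (a3 xor (a3 /\ a1)) xor a2
t5 = a2 /\ t4 = a2 /\ ((a3 xor (a3 /\ a1)) xor a2)
t6 = t5 /\ a2 = (a2 /\ ((a3 xor (a3 /\ a1)) xor a2)) /\ a2
t7 = a2 /\ t6 = a2 /\ ((a2 /\ ((a3 xor (a3 /\ a1)) xor a2)) /\ a2)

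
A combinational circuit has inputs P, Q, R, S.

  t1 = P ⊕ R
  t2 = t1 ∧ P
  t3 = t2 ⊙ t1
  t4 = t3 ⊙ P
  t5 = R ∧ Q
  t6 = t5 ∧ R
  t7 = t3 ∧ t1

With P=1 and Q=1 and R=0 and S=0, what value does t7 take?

t1 = 1 ⊕ 0 = 1
t2 = 1 ∧ 1 = 1
t3 = 1 ⊙ 1 = 1
t7 = 1 ∧ 1 = 1

1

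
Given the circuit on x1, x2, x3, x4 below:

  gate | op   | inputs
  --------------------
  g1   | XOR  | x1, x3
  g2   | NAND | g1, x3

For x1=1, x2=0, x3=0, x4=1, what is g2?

1

g1 = 1 XOR 0 = 1
g2 = 1 NAND 0 = 1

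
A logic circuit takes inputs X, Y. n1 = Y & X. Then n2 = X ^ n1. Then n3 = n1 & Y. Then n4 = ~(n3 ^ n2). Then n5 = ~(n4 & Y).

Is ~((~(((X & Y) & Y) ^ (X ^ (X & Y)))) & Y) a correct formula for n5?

Yes

n1 = Y & X
n2 = X ^ n1 = X ^ (Y & X)
n3 = n1 & Y = (Y & X) & Y
n4 = ~(n3 ^ n2) = ~(((Y & X) & Y) ^ (X ^ (Y & X)))
n5 = ~(n4 & Y) = ~((~(((Y & X) & Y) ^ (X ^ (Y & X)))) & Y)
At X=0, Y=1: circuit gives 0, formula gives 0.
At X=0, Y=0: circuit gives 1, formula gives 1.
Agrees on all 4 inputs.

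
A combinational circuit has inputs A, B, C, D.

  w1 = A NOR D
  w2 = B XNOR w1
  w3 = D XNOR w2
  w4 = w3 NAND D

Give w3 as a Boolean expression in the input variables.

D XNOR (B XNOR (A NOR D))

w1 = A NOR D
w2 = B XNOR w1 = B XNOR (A NOR D)
w3 = D XNOR w2 = D XNOR (B XNOR (A NOR D))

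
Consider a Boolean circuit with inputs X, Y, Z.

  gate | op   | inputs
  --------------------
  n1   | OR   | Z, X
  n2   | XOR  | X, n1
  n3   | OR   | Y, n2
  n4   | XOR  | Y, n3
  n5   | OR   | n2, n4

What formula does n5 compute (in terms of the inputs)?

n1 = Z OR X
n2 = X XOR n1 = X XOR (Z OR X)
n3 = Y OR n2 = Y OR (X XOR (Z OR X))
n4 = Y XOR n3 = Y XOR (Y OR (X XOR (Z OR X)))
n5 = n2 OR n4 = (X XOR (Z OR X)) OR (Y XOR (Y OR (X XOR (Z OR X))))

(X XOR (Z OR X)) OR (Y XOR (Y OR (X XOR (Z OR X))))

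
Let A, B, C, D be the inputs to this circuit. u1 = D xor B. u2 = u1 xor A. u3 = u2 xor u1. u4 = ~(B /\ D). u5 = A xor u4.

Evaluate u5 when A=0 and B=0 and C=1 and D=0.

1

u4 = ~(0 /\ 0) = 1
u5 = 0 xor 1 = 1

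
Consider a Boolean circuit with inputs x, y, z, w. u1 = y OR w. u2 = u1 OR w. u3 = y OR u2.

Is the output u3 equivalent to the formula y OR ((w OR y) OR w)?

u1 = y OR w
u2 = u1 OR w = (y OR w) OR w
u3 = y OR u2 = y OR ((y OR w) OR w)
At x=0, y=0, z=0, w=0: circuit gives 0, formula gives 0.
At x=0, y=0, z=0, w=1: circuit gives 1, formula gives 1.
Agrees on all 16 inputs.

Yes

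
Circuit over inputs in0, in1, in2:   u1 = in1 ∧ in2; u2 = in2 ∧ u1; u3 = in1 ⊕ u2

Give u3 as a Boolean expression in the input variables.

u1 = in1 ∧ in2
u2 = in2 ∧ u1 = in2 ∧ (in1 ∧ in2)
u3 = in1 ⊕ u2 = in1 ⊕ (in2 ∧ (in1 ∧ in2))

in1 ⊕ (in2 ∧ (in1 ∧ in2))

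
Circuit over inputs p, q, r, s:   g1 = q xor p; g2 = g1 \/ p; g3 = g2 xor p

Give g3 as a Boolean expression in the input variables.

((q xor p) \/ p) xor p

g1 = q xor p
g2 = g1 \/ p = (q xor p) \/ p
g3 = g2 xor p = ((q xor p) \/ p) xor p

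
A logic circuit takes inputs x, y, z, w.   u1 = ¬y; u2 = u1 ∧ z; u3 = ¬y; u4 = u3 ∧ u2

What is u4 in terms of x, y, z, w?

u1 = ¬y
u2 = u1 ∧ z = ¬y ∧ z
u3 = ¬y
u4 = u3 ∧ u2 = ¬y ∧ (¬y ∧ z)

¬y ∧ (¬y ∧ z)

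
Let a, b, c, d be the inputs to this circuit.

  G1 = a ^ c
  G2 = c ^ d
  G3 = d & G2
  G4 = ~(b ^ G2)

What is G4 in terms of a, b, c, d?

G2 = c ^ d
G4 = ~(b ^ G2) = ~(b ^ (c ^ d))

~(b ^ (c ^ d))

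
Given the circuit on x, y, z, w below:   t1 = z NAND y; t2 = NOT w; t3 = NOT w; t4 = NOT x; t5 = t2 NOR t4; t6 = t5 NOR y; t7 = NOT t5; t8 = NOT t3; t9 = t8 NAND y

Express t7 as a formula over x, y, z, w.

NOT (NOT w NOR NOT x)

t2 = NOT w
t4 = NOT x
t5 = t2 NOR t4 = NOT w NOR NOT x
t7 = NOT t5 = NOT (NOT w NOR NOT x)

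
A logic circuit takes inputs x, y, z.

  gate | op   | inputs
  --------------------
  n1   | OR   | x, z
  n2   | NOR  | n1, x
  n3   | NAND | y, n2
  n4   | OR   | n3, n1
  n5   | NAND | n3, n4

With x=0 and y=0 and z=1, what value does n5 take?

0

n1 = 0 OR 1 = 1
n2 = 1 NOR 0 = 0
n3 = 0 NAND 0 = 1
n4 = 1 OR 1 = 1
n5 = 1 NAND 1 = 0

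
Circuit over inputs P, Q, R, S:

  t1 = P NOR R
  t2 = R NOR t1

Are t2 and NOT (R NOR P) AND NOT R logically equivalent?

Yes

t1 = P NOR R
t2 = R NOR t1 = R NOR (P NOR R)
At P=0, Q=0, R=0, S=0: circuit gives 0, formula gives 0.
At P=1, Q=0, R=0, S=0: circuit gives 1, formula gives 1.
Agrees on all 16 inputs.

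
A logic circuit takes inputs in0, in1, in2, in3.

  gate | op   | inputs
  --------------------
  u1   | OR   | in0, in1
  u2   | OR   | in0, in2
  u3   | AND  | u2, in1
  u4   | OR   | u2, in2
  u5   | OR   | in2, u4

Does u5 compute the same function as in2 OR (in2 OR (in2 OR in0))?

u2 = in0 OR in2
u4 = u2 OR in2 = (in0 OR in2) OR in2
u5 = in2 OR u4 = in2 OR ((in0 OR in2) OR in2)
At in0=0, in1=0, in2=0, in3=0: circuit gives 0, formula gives 0.
At in0=0, in1=0, in2=1, in3=0: circuit gives 1, formula gives 1.
Agrees on all 16 inputs.

Yes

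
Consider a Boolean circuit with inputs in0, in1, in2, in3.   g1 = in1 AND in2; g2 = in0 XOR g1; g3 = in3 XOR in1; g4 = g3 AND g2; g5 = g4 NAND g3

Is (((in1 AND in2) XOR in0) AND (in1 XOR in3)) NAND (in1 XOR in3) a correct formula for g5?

Yes

g1 = in1 AND in2
g2 = in0 XOR g1 = in0 XOR (in1 AND in2)
g3 = in3 XOR in1
g4 = g3 AND g2 = (in3 XOR in1) AND (in0 XOR (in1 AND in2))
g5 = g4 NAND g3 = ((in3 XOR in1) AND (in0 XOR (in1 AND in2))) NAND (in3 XOR in1)
At in0=0, in1=1, in2=1, in3=0: circuit gives 0, formula gives 0.
At in0=0, in1=0, in2=0, in3=0: circuit gives 1, formula gives 1.
Agrees on all 16 inputs.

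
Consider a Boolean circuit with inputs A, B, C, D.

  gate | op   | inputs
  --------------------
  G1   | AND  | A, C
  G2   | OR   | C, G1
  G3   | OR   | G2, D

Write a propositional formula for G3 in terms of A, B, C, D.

(C OR (A AND C)) OR D

G1 = A AND C
G2 = C OR G1 = C OR (A AND C)
G3 = G2 OR D = (C OR (A AND C)) OR D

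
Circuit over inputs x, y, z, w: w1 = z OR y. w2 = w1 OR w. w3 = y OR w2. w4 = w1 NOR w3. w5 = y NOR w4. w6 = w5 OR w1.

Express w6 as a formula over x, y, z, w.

w1 = z OR y
w2 = w1 OR w = (z OR y) OR w
w3 = y OR w2 = y OR ((z OR y) OR w)
w4 = w1 NOR w3 = (z OR y) NOR (y OR ((z OR y) OR w))
w5 = y NOR w4 = y NOR ((z OR y) NOR (y OR ((z OR y) OR w)))
w6 = w5 OR w1 = (y NOR ((z OR y) NOR (y OR ((z OR y) OR w)))) OR (z OR y)

(y NOR ((z OR y) NOR (y OR ((z OR y) OR w)))) OR (z OR y)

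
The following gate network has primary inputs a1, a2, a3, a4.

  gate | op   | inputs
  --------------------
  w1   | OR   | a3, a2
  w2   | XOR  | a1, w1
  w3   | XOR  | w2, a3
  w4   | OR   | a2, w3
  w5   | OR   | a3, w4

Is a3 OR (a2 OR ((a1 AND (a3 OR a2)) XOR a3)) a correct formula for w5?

No

w1 = a3 OR a2
w2 = a1 XOR w1 = a1 XOR (a3 OR a2)
w3 = w2 XOR a3 = (a1 XOR (a3 OR a2)) XOR a3
w4 = a2 OR w3 = a2 OR ((a1 XOR (a3 OR a2)) XOR a3)
w5 = a3 OR w4 = a3 OR (a2 OR ((a1 XOR (a3 OR a2)) XOR a3))
At a1=1, a2=0, a3=0, a4=0: circuit gives 1, formula gives 0.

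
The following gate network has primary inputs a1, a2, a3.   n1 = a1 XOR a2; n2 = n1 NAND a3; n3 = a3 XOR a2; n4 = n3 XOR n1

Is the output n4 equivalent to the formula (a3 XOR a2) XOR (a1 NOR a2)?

n1 = a1 XOR a2
n3 = a3 XOR a2
n4 = n3 XOR n1 = (a3 XOR a2) XOR (a1 XOR a2)
At a1=0, a2=0, a3=0: circuit gives 0, formula gives 1.

No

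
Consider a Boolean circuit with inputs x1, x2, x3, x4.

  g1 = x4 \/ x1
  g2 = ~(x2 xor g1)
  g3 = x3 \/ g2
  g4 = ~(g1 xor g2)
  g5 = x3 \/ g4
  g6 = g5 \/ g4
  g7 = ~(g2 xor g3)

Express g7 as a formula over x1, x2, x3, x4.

g1 = x4 \/ x1
g2 = ~(x2 xor g1) = ~(x2 xor (x4 \/ x1))
g3 = x3 \/ g2 = x3 \/ (~(x2 xor (x4 \/ x1)))
g7 = ~(g2 xor g3) = ~((~(x2 xor (x4 \/ x1))) xor (x3 \/ (~(x2 xor (x4 \/ x1)))))

~((~(x2 xor (x4 \/ x1))) xor (x3 \/ (~(x2 xor (x4 \/ x1)))))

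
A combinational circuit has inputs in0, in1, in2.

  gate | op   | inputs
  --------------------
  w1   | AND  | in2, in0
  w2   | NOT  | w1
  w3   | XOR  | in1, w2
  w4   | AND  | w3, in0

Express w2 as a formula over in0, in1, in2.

w1 = in2 AND in0
w2 = NOT w1 = NOT (in2 AND in0)

NOT (in2 AND in0)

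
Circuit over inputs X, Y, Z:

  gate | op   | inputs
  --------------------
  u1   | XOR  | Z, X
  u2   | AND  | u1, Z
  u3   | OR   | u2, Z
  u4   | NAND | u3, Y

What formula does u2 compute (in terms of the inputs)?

u1 = Z XOR X
u2 = u1 AND Z = (Z XOR X) AND Z

(Z XOR X) AND Z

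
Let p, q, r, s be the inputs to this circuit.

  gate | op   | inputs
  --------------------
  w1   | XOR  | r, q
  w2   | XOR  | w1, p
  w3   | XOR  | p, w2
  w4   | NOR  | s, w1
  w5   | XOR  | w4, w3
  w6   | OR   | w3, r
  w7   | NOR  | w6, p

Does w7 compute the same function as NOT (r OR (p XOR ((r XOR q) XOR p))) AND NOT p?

Yes

w1 = r XOR q
w2 = w1 XOR p = (r XOR q) XOR p
w3 = p XOR w2 = p XOR ((r XOR q) XOR p)
w6 = w3 OR r = (p XOR ((r XOR q) XOR p)) OR r
w7 = w6 NOR p = ((p XOR ((r XOR q) XOR p)) OR r) NOR p
At p=0, q=0, r=1, s=0: circuit gives 0, formula gives 0.
At p=0, q=0, r=0, s=0: circuit gives 1, formula gives 1.
Agrees on all 16 inputs.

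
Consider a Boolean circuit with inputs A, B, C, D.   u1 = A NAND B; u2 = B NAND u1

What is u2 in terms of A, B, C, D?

B NAND (A NAND B)

u1 = A NAND B
u2 = B NAND u1 = B NAND (A NAND B)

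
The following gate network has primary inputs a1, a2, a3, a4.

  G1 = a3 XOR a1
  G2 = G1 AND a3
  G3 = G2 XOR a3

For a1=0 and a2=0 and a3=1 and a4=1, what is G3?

0

G1 = 1 XOR 0 = 1
G2 = 1 AND 1 = 1
G3 = 1 XOR 1 = 0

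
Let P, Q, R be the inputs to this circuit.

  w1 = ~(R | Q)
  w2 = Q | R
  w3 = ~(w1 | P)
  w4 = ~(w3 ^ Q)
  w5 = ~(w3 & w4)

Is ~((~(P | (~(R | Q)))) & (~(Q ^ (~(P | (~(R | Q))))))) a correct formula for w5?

w1 = ~(R | Q)
w3 = ~(w1 | P) = ~((~(R | Q)) | P)
w4 = ~(w3 ^ Q) = ~((~((~(R | Q)) | P)) ^ Q)
w5 = ~(w3 & w4) = ~((~((~(R | Q)) | P)) & (~((~((~(R | Q)) | P)) ^ Q)))
At P=0, Q=1, R=0: circuit gives 0, formula gives 0.
At P=0, Q=0, R=0: circuit gives 1, formula gives 1.
Agrees on all 8 inputs.

Yes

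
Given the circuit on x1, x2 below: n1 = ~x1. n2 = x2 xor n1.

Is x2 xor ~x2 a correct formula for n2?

n1 = ~x1
n2 = x2 xor n1 = x2 xor ~x1
At x1=0, x2=1: circuit gives 0, formula gives 1.

No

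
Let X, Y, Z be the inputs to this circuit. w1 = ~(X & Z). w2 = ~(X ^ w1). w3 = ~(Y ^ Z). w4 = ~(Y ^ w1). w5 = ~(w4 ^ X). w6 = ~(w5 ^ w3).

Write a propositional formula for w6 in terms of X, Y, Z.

w1 = ~(X & Z)
w3 = ~(Y ^ Z)
w4 = ~(Y ^ w1) = ~(Y ^ (~(X & Z)))
w5 = ~(w4 ^ X) = ~((~(Y ^ (~(X & Z)))) ^ X)
w6 = ~(w5 ^ w3) = ~((~((~(Y ^ (~(X & Z)))) ^ X)) ^ (~(Y ^ Z)))

~((~((~(Y ^ (~(X & Z)))) ^ X)) ^ (~(Y ^ Z)))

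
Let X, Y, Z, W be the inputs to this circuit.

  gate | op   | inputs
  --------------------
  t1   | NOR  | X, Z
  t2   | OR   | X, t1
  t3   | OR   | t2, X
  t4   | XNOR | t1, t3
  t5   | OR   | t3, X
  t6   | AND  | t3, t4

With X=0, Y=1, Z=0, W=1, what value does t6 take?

1

t1 = 0 NOR 0 = 1
t2 = 0 OR 1 = 1
t3 = 1 OR 0 = 1
t4 = 1 XNOR 1 = 1
t6 = 1 AND 1 = 1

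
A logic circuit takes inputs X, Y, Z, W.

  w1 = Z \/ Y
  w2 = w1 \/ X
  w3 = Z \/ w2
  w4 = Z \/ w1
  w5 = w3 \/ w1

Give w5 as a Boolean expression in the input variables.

(Z \/ ((Z \/ Y) \/ X)) \/ (Z \/ Y)

w1 = Z \/ Y
w2 = w1 \/ X = (Z \/ Y) \/ X
w3 = Z \/ w2 = Z \/ ((Z \/ Y) \/ X)
w5 = w3 \/ w1 = (Z \/ ((Z \/ Y) \/ X)) \/ (Z \/ Y)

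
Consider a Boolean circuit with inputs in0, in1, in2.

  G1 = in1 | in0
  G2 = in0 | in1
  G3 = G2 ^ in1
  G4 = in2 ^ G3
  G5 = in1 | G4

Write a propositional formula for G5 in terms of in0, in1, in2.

in1 | (in2 ^ ((in0 | in1) ^ in1))

G2 = in0 | in1
G3 = G2 ^ in1 = (in0 | in1) ^ in1
G4 = in2 ^ G3 = in2 ^ ((in0 | in1) ^ in1)
G5 = in1 | G4 = in1 | (in2 ^ ((in0 | in1) ^ in1))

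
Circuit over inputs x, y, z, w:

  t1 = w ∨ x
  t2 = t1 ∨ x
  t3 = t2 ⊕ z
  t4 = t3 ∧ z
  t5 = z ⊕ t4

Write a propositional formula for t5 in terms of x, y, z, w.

t1 = w ∨ x
t2 = t1 ∨ x = (w ∨ x) ∨ x
t3 = t2 ⊕ z = ((w ∨ x) ∨ x) ⊕ z
t4 = t3 ∧ z = (((w ∨ x) ∨ x) ⊕ z) ∧ z
t5 = z ⊕ t4 = z ⊕ ((((w ∨ x) ∨ x) ⊕ z) ∧ z)

z ⊕ ((((w ∨ x) ∨ x) ⊕ z) ∧ z)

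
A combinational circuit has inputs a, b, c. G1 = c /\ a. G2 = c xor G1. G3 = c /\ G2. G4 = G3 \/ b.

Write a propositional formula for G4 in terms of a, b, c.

(c /\ (c xor (c /\ a))) \/ b

G1 = c /\ a
G2 = c xor G1 = c xor (c /\ a)
G3 = c /\ G2 = c /\ (c xor (c /\ a))
G4 = G3 \/ b = (c /\ (c xor (c /\ a))) \/ b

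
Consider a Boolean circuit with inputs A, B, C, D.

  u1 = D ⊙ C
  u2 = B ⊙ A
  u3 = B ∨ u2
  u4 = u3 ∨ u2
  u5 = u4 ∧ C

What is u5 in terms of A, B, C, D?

((B ∨ (B ⊙ A)) ∨ (B ⊙ A)) ∧ C

u2 = B ⊙ A
u3 = B ∨ u2 = B ∨ (B ⊙ A)
u4 = u3 ∨ u2 = (B ∨ (B ⊙ A)) ∨ (B ⊙ A)
u5 = u4 ∧ C = ((B ∨ (B ⊙ A)) ∨ (B ⊙ A)) ∧ C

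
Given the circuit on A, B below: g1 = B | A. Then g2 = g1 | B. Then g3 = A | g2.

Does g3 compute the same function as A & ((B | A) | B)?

g1 = B | A
g2 = g1 | B = (B | A) | B
g3 = A | g2 = A | ((B | A) | B)
At A=0, B=1: circuit gives 1, formula gives 0.

No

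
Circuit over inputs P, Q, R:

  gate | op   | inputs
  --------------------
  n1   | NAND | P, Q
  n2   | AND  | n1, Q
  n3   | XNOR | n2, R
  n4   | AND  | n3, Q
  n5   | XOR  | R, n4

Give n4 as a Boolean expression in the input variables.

n1 = P NAND Q
n2 = n1 AND Q = (P NAND Q) AND Q
n3 = n2 XNOR R = ((P NAND Q) AND Q) XNOR R
n4 = n3 AND Q = (((P NAND Q) AND Q) XNOR R) AND Q

(((P NAND Q) AND Q) XNOR R) AND Q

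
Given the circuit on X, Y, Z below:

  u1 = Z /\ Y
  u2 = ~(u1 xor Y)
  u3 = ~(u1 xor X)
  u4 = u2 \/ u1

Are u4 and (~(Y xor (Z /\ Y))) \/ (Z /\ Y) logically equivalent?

Yes

u1 = Z /\ Y
u2 = ~(u1 xor Y) = ~((Z /\ Y) xor Y)
u4 = u2 \/ u1 = (~((Z /\ Y) xor Y)) \/ (Z /\ Y)
At X=0, Y=1, Z=0: circuit gives 0, formula gives 0.
At X=0, Y=0, Z=0: circuit gives 1, formula gives 1.
Agrees on all 8 inputs.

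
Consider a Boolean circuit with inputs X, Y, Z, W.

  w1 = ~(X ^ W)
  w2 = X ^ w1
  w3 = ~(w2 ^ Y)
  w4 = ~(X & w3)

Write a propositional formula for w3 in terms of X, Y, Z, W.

w1 = ~(X ^ W)
w2 = X ^ w1 = X ^ (~(X ^ W))
w3 = ~(w2 ^ Y) = ~((X ^ (~(X ^ W))) ^ Y)

~((X ^ (~(X ^ W))) ^ Y)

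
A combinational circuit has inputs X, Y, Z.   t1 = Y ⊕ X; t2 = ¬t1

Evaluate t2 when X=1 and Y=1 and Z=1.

t1 = 1 ⊕ 1 = 0
t2 = ¬0 = 1

1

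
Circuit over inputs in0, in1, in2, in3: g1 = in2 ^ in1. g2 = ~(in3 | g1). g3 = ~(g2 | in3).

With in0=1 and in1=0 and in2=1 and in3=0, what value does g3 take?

g1 = 1 ^ 0 = 1
g2 = ~(0 | 1) = 0
g3 = ~(0 | 0) = 1

1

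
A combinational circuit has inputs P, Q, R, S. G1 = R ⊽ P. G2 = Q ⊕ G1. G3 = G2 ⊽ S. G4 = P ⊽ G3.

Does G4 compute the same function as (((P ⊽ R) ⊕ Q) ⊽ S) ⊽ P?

Yes

G1 = R ⊽ P
G2 = Q ⊕ G1 = Q ⊕ (R ⊽ P)
G3 = G2 ⊽ S = (Q ⊕ (R ⊽ P)) ⊽ S
G4 = P ⊽ G3 = P ⊽ ((Q ⊕ (R ⊽ P)) ⊽ S)
At P=0, Q=0, R=1, S=0: circuit gives 0, formula gives 0.
At P=0, Q=0, R=0, S=0: circuit gives 1, formula gives 1.
Agrees on all 16 inputs.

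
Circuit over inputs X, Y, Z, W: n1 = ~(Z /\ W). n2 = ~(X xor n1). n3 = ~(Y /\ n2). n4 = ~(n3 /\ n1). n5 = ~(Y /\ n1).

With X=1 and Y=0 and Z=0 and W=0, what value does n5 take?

n1 = ~(0 /\ 0) = 1
n5 = ~(0 /\ 1) = 1

1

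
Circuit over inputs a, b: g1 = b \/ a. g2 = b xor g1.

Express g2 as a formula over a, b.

b xor (b \/ a)

g1 = b \/ a
g2 = b xor g1 = b xor (b \/ a)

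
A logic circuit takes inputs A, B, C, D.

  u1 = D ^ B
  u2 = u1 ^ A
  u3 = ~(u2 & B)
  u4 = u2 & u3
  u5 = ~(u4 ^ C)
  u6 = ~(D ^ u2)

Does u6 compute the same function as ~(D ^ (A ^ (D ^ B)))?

Yes

u1 = D ^ B
u2 = u1 ^ A = (D ^ B) ^ A
u6 = ~(D ^ u2) = ~(D ^ ((D ^ B) ^ A))
At A=0, B=1, C=0, D=0: circuit gives 0, formula gives 0.
At A=0, B=0, C=0, D=0: circuit gives 1, formula gives 1.
Agrees on all 16 inputs.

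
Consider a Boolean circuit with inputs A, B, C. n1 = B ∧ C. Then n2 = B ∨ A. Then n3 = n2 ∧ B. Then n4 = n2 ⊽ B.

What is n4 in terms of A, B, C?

(B ∨ A) ⊽ B

n2 = B ∨ A
n4 = n2 ⊽ B = (B ∨ A) ⊽ B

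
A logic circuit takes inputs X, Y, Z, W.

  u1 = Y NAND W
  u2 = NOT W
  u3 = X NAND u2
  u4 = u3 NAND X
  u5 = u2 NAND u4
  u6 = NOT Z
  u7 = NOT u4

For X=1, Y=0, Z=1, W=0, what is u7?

0

u2 = NOT 0 = 1
u3 = 1 NAND 1 = 0
u4 = 0 NAND 1 = 1
u7 = NOT 1 = 0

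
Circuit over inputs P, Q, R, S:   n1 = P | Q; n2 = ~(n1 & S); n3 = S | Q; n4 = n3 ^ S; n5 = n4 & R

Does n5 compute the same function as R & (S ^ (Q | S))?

Yes

n3 = S | Q
n4 = n3 ^ S = (S | Q) ^ S
n5 = n4 & R = ((S | Q) ^ S) & R
At P=0, Q=0, R=0, S=0: circuit gives 0, formula gives 0.
At P=0, Q=1, R=1, S=0: circuit gives 1, formula gives 1.
Agrees on all 16 inputs.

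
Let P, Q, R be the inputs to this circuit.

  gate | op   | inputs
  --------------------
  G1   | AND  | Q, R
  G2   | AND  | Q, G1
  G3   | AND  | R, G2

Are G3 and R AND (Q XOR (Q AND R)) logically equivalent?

G1 = Q AND R
G2 = Q AND G1 = Q AND (Q AND R)
G3 = R AND G2 = R AND (Q AND (Q AND R))
At P=0, Q=1, R=1: circuit gives 1, formula gives 0.

No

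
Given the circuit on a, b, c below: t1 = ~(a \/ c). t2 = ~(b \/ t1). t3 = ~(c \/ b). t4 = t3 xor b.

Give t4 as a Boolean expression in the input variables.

(~(c \/ b)) xor b

t3 = ~(c \/ b)
t4 = t3 xor b = (~(c \/ b)) xor b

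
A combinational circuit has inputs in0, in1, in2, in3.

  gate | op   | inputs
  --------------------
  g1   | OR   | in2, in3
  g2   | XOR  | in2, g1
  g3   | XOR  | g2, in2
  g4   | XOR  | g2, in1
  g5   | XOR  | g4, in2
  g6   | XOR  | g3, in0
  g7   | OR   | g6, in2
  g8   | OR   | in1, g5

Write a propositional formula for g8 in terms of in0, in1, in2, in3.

g1 = in2 OR in3
g2 = in2 XOR g1 = in2 XOR (in2 OR in3)
g4 = g2 XOR in1 = (in2 XOR (in2 OR in3)) XOR in1
g5 = g4 XOR in2 = ((in2 XOR (in2 OR in3)) XOR in1) XOR in2
g8 = in1 OR g5 = in1 OR (((in2 XOR (in2 OR in3)) XOR in1) XOR in2)

in1 OR (((in2 XOR (in2 OR in3)) XOR in1) XOR in2)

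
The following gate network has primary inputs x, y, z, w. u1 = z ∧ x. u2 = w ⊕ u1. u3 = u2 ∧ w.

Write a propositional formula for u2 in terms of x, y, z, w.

w ⊕ (z ∧ x)

u1 = z ∧ x
u2 = w ⊕ u1 = w ⊕ (z ∧ x)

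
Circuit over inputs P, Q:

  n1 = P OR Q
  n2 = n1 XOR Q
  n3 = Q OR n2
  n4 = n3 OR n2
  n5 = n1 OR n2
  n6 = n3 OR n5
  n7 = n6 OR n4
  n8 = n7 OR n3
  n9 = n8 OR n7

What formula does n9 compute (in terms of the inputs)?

((((Q OR ((P OR Q) XOR Q)) OR ((P OR Q) OR ((P OR Q) XOR Q))) OR ((Q OR ((P OR Q) XOR Q)) OR ((P OR Q) XOR Q))) OR (Q OR ((P OR Q) XOR Q))) OR (((Q OR ((P OR Q) XOR Q)) OR ((P OR Q) OR ((P OR Q) XOR Q))) OR ((Q OR ((P OR Q) XOR Q)) OR ((P OR Q) XOR Q)))

n1 = P OR Q
n2 = n1 XOR Q = (P OR Q) XOR Q
n3 = Q OR n2 = Q OR ((P OR Q) XOR Q)
n4 = n3 OR n2 = (Q OR ((P OR Q) XOR Q)) OR ((P OR Q) XOR Q)
n5 = n1 OR n2 = (P OR Q) OR ((P OR Q) XOR Q)
n6 = n3 OR n5 = (Q OR ((P OR Q) XOR Q)) OR ((P OR Q) OR ((P OR Q) XOR Q))
n7 = n6 OR n4 = ((Q OR ((P OR Q) XOR Q)) OR ((P OR Q) OR ((P OR Q) XOR Q))) OR ((Q OR ((P OR Q) XOR Q)) OR ((P OR Q) XOR Q))
n8 = n7 OR n3 = (((Q OR ((P OR Q) XOR Q)) OR ((P OR Q) OR ((P OR Q) XOR Q))) OR ((Q OR ((P OR Q) XOR Q)) OR ((P OR Q) XOR Q))) OR (Q OR ((P OR Q) XOR Q))
n9 = n8 OR n7 = ((((Q OR ((P OR Q) XOR Q)) OR ((P OR Q) OR ((P OR Q) XOR Q))) OR ((Q OR ((P OR Q) XOR Q)) OR ((P OR Q) XOR Q))) OR (Q OR ((P OR Q) XOR Q))) OR (((Q OR ((P OR Q) XOR Q)) OR ((P OR Q) OR ((P OR Q) XOR Q))) OR ((Q OR ((P OR Q) XOR Q)) OR ((P OR Q) XOR Q)))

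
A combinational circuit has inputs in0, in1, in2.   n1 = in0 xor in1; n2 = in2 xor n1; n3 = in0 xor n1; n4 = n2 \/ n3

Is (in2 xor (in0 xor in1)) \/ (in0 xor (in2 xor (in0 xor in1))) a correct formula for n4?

n1 = in0 xor in1
n2 = in2 xor n1 = in2 xor (in0 xor in1)
n3 = in0 xor n1 = in0 xor (in0 xor in1)
n4 = n2 \/ n3 = (in2 xor (in0 xor in1)) \/ (in0 xor (in0 xor in1))
At in0=0, in1=1, in2=1: circuit gives 1, formula gives 0.

No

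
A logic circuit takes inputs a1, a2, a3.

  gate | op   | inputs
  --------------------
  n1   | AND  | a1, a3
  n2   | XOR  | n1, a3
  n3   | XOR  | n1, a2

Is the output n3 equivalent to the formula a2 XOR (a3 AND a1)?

n1 = a1 AND a3
n3 = n1 XOR a2 = (a1 AND a3) XOR a2
At a1=0, a2=0, a3=0: circuit gives 0, formula gives 0.
At a1=0, a2=1, a3=0: circuit gives 1, formula gives 1.
Agrees on all 8 inputs.

Yes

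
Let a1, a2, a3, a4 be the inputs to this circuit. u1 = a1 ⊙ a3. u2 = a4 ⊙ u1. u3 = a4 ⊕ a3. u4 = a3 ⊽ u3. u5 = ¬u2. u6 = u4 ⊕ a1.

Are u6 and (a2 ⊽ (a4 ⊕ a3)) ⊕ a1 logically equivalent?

u3 = a4 ⊕ a3
u4 = a3 ⊽ u3 = a3 ⊽ (a4 ⊕ a3)
u6 = u4 ⊕ a1 = (a3 ⊽ (a4 ⊕ a3)) ⊕ a1
At a1=0, a2=0, a3=1, a4=1: circuit gives 0, formula gives 1.

No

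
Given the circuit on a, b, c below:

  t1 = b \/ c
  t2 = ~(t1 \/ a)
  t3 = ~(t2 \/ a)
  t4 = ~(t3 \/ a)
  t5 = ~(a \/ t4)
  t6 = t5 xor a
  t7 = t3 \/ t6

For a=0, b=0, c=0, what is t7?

0

t1 = 0 \/ 0 = 0
t2 = ~(0 \/ 0) = 1
t3 = ~(1 \/ 0) = 0
t4 = ~(0 \/ 0) = 1
t5 = ~(0 \/ 1) = 0
t6 = 0 xor 0 = 0
t7 = 0 \/ 0 = 0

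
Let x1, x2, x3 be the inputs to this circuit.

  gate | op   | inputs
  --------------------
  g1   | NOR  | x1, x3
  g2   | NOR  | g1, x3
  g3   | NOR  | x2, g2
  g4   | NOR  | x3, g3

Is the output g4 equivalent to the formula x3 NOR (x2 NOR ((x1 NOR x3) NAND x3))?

g1 = x1 NOR x3
g2 = g1 NOR x3 = (x1 NOR x3) NOR x3
g3 = x2 NOR g2 = x2 NOR ((x1 NOR x3) NOR x3)
g4 = x3 NOR g3 = x3 NOR (x2 NOR ((x1 NOR x3) NOR x3))
At x1=0, x2=0, x3=0: circuit gives 0, formula gives 1.

No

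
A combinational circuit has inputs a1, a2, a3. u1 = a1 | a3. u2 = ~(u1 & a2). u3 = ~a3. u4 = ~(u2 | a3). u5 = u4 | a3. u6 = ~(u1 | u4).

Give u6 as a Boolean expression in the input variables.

~((a1 | a3) | (~((~((a1 | a3) & a2)) | a3)))

u1 = a1 | a3
u2 = ~(u1 & a2) = ~((a1 | a3) & a2)
u4 = ~(u2 | a3) = ~((~((a1 | a3) & a2)) | a3)
u6 = ~(u1 | u4) = ~((a1 | a3) | (~((~((a1 | a3) & a2)) | a3)))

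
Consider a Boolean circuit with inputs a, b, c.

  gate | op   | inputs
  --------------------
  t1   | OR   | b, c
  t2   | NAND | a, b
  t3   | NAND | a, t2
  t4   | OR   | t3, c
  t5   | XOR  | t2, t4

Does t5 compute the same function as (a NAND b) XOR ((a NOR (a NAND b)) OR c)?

t2 = a NAND b
t3 = a NAND t2 = a NAND (a NAND b)
t4 = t3 OR c = (a NAND (a NAND b)) OR c
t5 = t2 XOR t4 = (a NAND b) XOR ((a NAND (a NAND b)) OR c)
At a=0, b=0, c=0: circuit gives 0, formula gives 1.

No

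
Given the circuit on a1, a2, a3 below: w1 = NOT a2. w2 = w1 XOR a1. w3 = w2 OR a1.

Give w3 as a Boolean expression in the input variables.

w1 = NOT a2
w2 = w1 XOR a1 = NOT a2 XOR a1
w3 = w2 OR a1 = (NOT a2 XOR a1) OR a1

(NOT a2 XOR a1) OR a1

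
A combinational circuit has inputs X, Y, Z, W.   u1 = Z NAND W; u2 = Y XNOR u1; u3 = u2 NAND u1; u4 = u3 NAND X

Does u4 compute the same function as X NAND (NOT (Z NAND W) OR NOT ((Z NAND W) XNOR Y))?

Yes

u1 = Z NAND W
u2 = Y XNOR u1 = Y XNOR (Z NAND W)
u3 = u2 NAND u1 = (Y XNOR (Z NAND W)) NAND (Z NAND W)
u4 = u3 NAND X = ((Y XNOR (Z NAND W)) NAND (Z NAND W)) NAND X
At X=1, Y=0, Z=0, W=0: circuit gives 0, formula gives 0.
At X=0, Y=0, Z=0, W=0: circuit gives 1, formula gives 1.
Agrees on all 16 inputs.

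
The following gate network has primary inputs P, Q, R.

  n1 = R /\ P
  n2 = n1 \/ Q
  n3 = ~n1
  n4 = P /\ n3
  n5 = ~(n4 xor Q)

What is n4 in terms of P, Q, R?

n1 = R /\ P
n3 = ~n1 = ~(R /\ P)
n4 = P /\ n3 = P /\ ~(R /\ P)

P /\ ~(R /\ P)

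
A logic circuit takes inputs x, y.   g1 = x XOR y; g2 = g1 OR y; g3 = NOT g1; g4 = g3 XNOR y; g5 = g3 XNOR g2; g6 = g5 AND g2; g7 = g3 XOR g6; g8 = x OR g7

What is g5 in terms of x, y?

g1 = x XOR y
g2 = g1 OR y = (x XOR y) OR y
g3 = NOT g1 = NOT (x XOR y)
g5 = g3 XNOR g2 = NOT (x XOR y) XNOR ((x XOR y) OR y)

NOT (x XOR y) XNOR ((x XOR y) OR y)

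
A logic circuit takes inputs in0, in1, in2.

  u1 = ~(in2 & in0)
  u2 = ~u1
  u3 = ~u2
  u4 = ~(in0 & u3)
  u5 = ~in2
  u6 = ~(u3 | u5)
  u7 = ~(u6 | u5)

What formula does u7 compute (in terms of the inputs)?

u1 = ~(in2 & in0)
u2 = ~u1 = ~(~(in2 & in0))
u3 = ~u2 = ~~(~(in2 & in0))
u5 = ~in2
u6 = ~(u3 | u5) = ~(~~(~(in2 & in0)) | ~in2)
u7 = ~(u6 | u5) = ~((~(~~(~(in2 & in0)) | ~in2)) | ~in2)

~((~(~~(~(in2 & in0)) | ~in2)) | ~in2)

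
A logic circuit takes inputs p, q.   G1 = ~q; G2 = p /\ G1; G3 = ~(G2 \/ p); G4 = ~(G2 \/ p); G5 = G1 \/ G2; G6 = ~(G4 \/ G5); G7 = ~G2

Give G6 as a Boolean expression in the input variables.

~((~((p /\ ~q) \/ p)) \/ (~q \/ (p /\ ~q)))

G1 = ~q
G2 = p /\ G1 = p /\ ~q
G4 = ~(G2 \/ p) = ~((p /\ ~q) \/ p)
G5 = G1 \/ G2 = ~q \/ (p /\ ~q)
G6 = ~(G4 \/ G5) = ~((~((p /\ ~q) \/ p)) \/ (~q \/ (p /\ ~q)))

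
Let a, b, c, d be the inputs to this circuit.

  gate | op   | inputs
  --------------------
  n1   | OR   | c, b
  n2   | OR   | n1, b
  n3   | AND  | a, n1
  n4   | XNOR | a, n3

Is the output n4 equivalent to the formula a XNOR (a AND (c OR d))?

No

n1 = c OR b
n3 = a AND n1 = a AND (c OR b)
n4 = a XNOR n3 = a XNOR (a AND (c OR b))
At a=1, b=0, c=0, d=1: circuit gives 0, formula gives 1.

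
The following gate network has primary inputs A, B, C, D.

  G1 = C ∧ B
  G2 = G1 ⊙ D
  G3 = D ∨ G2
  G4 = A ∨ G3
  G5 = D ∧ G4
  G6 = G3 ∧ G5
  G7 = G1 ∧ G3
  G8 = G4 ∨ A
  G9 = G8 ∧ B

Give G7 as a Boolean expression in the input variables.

G1 = C ∧ B
G2 = G1 ⊙ D = (C ∧ B) ⊙ D
G3 = D ∨ G2 = D ∨ ((C ∧ B) ⊙ D)
G7 = G1 ∧ G3 = (C ∧ B) ∧ (D ∨ ((C ∧ B) ⊙ D))

(C ∧ B) ∧ (D ∨ ((C ∧ B) ⊙ D))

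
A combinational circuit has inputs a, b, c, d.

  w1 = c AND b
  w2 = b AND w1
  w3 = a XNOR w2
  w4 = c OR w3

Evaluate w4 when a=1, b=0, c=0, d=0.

w1 = 0 AND 0 = 0
w2 = 0 AND 0 = 0
w3 = 1 XNOR 0 = 0
w4 = 0 OR 0 = 0

0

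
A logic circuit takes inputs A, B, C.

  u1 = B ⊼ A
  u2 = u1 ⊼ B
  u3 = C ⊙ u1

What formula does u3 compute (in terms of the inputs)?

C ⊙ (B ⊼ A)

u1 = B ⊼ A
u3 = C ⊙ u1 = C ⊙ (B ⊼ A)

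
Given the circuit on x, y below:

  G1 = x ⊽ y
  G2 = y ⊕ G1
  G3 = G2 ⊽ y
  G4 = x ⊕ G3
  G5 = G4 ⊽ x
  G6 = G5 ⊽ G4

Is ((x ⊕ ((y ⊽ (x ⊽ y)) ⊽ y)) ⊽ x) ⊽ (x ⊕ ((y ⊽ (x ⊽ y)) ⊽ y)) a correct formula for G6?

No

G1 = x ⊽ y
G2 = y ⊕ G1 = y ⊕ (x ⊽ y)
G3 = G2 ⊽ y = (y ⊕ (x ⊽ y)) ⊽ y
G4 = x ⊕ G3 = x ⊕ ((y ⊕ (x ⊽ y)) ⊽ y)
G5 = G4 ⊽ x = (x ⊕ ((y ⊕ (x ⊽ y)) ⊽ y)) ⊽ x
G6 = G5 ⊽ G4 = ((x ⊕ ((y ⊕ (x ⊽ y)) ⊽ y)) ⊽ x) ⊽ (x ⊕ ((y ⊕ (x ⊽ y)) ⊽ y))
At x=1, y=0: circuit gives 1, formula gives 0.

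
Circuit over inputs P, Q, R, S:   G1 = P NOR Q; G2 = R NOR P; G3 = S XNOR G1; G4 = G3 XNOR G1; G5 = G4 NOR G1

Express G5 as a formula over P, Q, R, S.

G1 = P NOR Q
G3 = S XNOR G1 = S XNOR (P NOR Q)
G4 = G3 XNOR G1 = (S XNOR (P NOR Q)) XNOR (P NOR Q)
G5 = G4 NOR G1 = ((S XNOR (P NOR Q)) XNOR (P NOR Q)) NOR (P NOR Q)

((S XNOR (P NOR Q)) XNOR (P NOR Q)) NOR (P NOR Q)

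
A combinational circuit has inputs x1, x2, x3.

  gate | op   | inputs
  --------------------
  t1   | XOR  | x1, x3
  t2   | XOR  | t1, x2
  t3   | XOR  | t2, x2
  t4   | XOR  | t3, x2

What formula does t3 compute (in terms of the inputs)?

t1 = x1 XOR x3
t2 = t1 XOR x2 = (x1 XOR x3) XOR x2
t3 = t2 XOR x2 = ((x1 XOR x3) XOR x2) XOR x2

((x1 XOR x3) XOR x2) XOR x2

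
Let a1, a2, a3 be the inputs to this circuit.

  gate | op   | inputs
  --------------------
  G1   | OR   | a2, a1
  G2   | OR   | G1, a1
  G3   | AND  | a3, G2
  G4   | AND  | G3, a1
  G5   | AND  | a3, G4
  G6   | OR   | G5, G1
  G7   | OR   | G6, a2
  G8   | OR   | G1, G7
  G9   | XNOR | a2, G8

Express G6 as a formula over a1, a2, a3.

G1 = a2 OR a1
G2 = G1 OR a1 = (a2 OR a1) OR a1
G3 = a3 AND G2 = a3 AND ((a2 OR a1) OR a1)
G4 = G3 AND a1 = (a3 AND ((a2 OR a1) OR a1)) AND a1
G5 = a3 AND G4 = a3 AND ((a3 AND ((a2 OR a1) OR a1)) AND a1)
G6 = G5 OR G1 = (a3 AND ((a3 AND ((a2 OR a1) OR a1)) AND a1)) OR (a2 OR a1)

(a3 AND ((a3 AND ((a2 OR a1) OR a1)) AND a1)) OR (a2 OR a1)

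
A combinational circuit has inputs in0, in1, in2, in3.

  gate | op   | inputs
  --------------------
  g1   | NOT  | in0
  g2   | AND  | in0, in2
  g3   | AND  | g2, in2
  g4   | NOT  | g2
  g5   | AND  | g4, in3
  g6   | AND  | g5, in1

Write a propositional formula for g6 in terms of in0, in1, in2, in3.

g2 = in0 AND in2
g4 = NOT g2 = NOT (in0 AND in2)
g5 = g4 AND in3 = NOT (in0 AND in2) AND in3
g6 = g5 AND in1 = (NOT (in0 AND in2) AND in3) AND in1

(NOT (in0 AND in2) AND in3) AND in1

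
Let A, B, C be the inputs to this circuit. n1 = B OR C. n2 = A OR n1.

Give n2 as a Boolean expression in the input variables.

A OR (B OR C)

n1 = B OR C
n2 = A OR n1 = A OR (B OR C)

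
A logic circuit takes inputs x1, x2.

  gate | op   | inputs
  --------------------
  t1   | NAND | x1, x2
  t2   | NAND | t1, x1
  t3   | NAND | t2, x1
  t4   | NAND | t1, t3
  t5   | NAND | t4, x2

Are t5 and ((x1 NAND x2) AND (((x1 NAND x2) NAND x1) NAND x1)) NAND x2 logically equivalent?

t1 = x1 NAND x2
t2 = t1 NAND x1 = (x1 NAND x2) NAND x1
t3 = t2 NAND x1 = ((x1 NAND x2) NAND x1) NAND x1
t4 = t1 NAND t3 = (x1 NAND x2) NAND (((x1 NAND x2) NAND x1) NAND x1)
t5 = t4 NAND x2 = ((x1 NAND x2) NAND (((x1 NAND x2) NAND x1) NAND x1)) NAND x2
At x1=0, x2=1: circuit gives 1, formula gives 0.

No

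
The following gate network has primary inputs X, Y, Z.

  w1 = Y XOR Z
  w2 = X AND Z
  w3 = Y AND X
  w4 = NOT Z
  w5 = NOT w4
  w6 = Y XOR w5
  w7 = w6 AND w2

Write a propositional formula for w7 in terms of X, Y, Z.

(Y XOR NOT NOT Z) AND (X AND Z)

w2 = X AND Z
w4 = NOT Z
w5 = NOT w4 = NOT NOT Z
w6 = Y XOR w5 = Y XOR NOT NOT Z
w7 = w6 AND w2 = (Y XOR NOT NOT Z) AND (X AND Z)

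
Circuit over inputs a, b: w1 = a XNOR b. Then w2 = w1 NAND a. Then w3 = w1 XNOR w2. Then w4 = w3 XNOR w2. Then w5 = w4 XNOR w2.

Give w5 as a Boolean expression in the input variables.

(((a XNOR b) XNOR ((a XNOR b) NAND a)) XNOR ((a XNOR b) NAND a)) XNOR ((a XNOR b) NAND a)

w1 = a XNOR b
w2 = w1 NAND a = (a XNOR b) NAND a
w3 = w1 XNOR w2 = (a XNOR b) XNOR ((a XNOR b) NAND a)
w4 = w3 XNOR w2 = ((a XNOR b) XNOR ((a XNOR b) NAND a)) XNOR ((a XNOR b) NAND a)
w5 = w4 XNOR w2 = (((a XNOR b) XNOR ((a XNOR b) NAND a)) XNOR ((a XNOR b) NAND a)) XNOR ((a XNOR b) NAND a)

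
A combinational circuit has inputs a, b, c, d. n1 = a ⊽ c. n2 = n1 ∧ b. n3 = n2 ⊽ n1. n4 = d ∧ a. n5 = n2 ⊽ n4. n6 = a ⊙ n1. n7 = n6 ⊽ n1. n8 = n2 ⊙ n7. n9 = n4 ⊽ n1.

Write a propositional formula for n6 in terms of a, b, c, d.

a ⊙ (a ⊽ c)

n1 = a ⊽ c
n6 = a ⊙ n1 = a ⊙ (a ⊽ c)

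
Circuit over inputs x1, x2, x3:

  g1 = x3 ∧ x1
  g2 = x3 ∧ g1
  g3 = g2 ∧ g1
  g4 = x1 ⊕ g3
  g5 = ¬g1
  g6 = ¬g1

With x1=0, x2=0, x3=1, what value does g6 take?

g1 = 1 ∧ 0 = 0
g6 = ¬0 = 1

1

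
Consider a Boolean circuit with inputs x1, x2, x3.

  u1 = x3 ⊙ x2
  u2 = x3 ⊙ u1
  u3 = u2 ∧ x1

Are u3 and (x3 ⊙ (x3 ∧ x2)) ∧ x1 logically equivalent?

u1 = x3 ⊙ x2
u2 = x3 ⊙ u1 = x3 ⊙ (x3 ⊙ x2)
u3 = u2 ∧ x1 = (x3 ⊙ (x3 ⊙ x2)) ∧ x1
At x1=1, x2=0, x3=0: circuit gives 0, formula gives 1.

No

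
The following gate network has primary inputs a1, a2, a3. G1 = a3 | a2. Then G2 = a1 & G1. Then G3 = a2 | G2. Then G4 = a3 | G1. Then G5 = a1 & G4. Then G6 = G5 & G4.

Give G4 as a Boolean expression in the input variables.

G1 = a3 | a2
G4 = a3 | G1 = a3 | (a3 | a2)

a3 | (a3 | a2)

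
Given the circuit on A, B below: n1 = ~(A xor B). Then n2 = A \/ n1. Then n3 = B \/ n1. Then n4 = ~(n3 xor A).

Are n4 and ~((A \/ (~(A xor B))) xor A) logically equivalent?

No

n1 = ~(A xor B)
n3 = B \/ n1 = B \/ (~(A xor B))
n4 = ~(n3 xor A) = ~((B \/ (~(A xor B))) xor A)
At A=0, B=1: circuit gives 0, formula gives 1.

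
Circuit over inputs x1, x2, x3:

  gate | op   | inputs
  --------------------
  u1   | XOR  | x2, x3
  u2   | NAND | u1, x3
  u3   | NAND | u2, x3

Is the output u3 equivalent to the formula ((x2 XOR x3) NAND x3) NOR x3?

u1 = x2 XOR x3
u2 = u1 NAND x3 = (x2 XOR x3) NAND x3
u3 = u2 NAND x3 = ((x2 XOR x3) NAND x3) NAND x3
At x1=0, x2=0, x3=0: circuit gives 1, formula gives 0.

No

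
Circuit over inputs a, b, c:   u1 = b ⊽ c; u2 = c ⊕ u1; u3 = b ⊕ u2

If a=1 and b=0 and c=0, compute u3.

u1 = 0 ⊽ 0 = 1
u2 = 0 ⊕ 1 = 1
u3 = 0 ⊕ 1 = 1

1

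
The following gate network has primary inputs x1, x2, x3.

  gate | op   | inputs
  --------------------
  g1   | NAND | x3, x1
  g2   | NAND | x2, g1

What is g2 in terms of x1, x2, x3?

x2 NAND (x3 NAND x1)

g1 = x3 NAND x1
g2 = x2 NAND g1 = x2 NAND (x3 NAND x1)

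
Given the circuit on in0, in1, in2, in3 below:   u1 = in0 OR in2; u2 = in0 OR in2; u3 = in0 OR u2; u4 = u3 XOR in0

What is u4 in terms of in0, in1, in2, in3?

(in0 OR (in0 OR in2)) XOR in0

u2 = in0 OR in2
u3 = in0 OR u2 = in0 OR (in0 OR in2)
u4 = u3 XOR in0 = (in0 OR (in0 OR in2)) XOR in0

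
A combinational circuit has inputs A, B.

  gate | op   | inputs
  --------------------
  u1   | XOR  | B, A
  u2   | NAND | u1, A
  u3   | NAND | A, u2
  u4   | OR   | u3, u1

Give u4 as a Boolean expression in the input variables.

(A NAND ((B XOR A) NAND A)) OR (B XOR A)

u1 = B XOR A
u2 = u1 NAND A = (B XOR A) NAND A
u3 = A NAND u2 = A NAND ((B XOR A) NAND A)
u4 = u3 OR u1 = (A NAND ((B XOR A) NAND A)) OR (B XOR A)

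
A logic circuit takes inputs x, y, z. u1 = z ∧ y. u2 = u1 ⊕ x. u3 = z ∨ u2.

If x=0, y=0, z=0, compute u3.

u1 = 0 ∧ 0 = 0
u2 = 0 ⊕ 0 = 0
u3 = 0 ∨ 0 = 0

0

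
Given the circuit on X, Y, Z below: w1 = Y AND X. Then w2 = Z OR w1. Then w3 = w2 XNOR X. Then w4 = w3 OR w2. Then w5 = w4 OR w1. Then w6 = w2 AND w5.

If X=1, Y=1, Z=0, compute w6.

1

w1 = 1 AND 1 = 1
w2 = 0 OR 1 = 1
w3 = 1 XNOR 1 = 1
w4 = 1 OR 1 = 1
w5 = 1 OR 1 = 1
w6 = 1 AND 1 = 1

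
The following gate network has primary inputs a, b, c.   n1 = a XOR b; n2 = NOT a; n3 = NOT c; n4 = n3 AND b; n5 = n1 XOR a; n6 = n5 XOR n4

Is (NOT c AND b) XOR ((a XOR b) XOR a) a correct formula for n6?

n1 = a XOR b
n3 = NOT c
n4 = n3 AND b = NOT c AND b
n5 = n1 XOR a = (a XOR b) XOR a
n6 = n5 XOR n4 = ((a XOR b) XOR a) XOR (NOT c AND b)
At a=0, b=0, c=0: circuit gives 0, formula gives 0.
At a=0, b=1, c=1: circuit gives 1, formula gives 1.
Agrees on all 8 inputs.

Yes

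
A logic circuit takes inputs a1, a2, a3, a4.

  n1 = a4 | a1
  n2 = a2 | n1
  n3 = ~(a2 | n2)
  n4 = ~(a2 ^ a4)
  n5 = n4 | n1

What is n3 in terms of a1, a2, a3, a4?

n1 = a4 | a1
n2 = a2 | n1 = a2 | (a4 | a1)
n3 = ~(a2 | n2) = ~(a2 | (a2 | (a4 | a1)))

~(a2 | (a2 | (a4 | a1)))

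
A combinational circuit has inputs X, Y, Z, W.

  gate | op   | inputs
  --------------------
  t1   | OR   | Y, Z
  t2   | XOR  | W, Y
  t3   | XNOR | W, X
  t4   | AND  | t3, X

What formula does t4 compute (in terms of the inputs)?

t3 = W XNOR X
t4 = t3 AND X = (W XNOR X) AND X

(W XNOR X) AND X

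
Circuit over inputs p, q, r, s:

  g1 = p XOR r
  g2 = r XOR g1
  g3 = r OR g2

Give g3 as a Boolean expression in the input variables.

r OR (r XOR (p XOR r))

g1 = p XOR r
g2 = r XOR g1 = r XOR (p XOR r)
g3 = r OR g2 = r OR (r XOR (p XOR r))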